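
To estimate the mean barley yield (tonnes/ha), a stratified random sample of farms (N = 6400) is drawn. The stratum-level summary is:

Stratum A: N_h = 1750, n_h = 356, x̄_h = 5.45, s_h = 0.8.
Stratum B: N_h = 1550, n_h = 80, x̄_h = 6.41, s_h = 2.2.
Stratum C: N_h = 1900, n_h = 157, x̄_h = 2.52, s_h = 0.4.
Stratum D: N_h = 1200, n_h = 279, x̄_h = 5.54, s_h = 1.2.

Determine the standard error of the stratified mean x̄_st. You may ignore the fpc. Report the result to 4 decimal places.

SE(x̄_st) ≈ 0.0629

V̂(x̄_st) = Σ W_h² s_h²/n_h, with W_h = N_h/N and N = 6400:
  stratum A: (1750/6400)²·0.8²/356 = 0.000134415
  stratum B: (1550/6400)²·2.2²/80 = 0.00354861
  stratum C: (1900/6400)²·0.4²/157 = 8.98189e-05
  stratum D: (1200/6400)²·1.2²/279 = 0.000181452
V̂(x̄_st) = 0.0039543
SE(x̄_st) = √0.0039543 = 0.0628832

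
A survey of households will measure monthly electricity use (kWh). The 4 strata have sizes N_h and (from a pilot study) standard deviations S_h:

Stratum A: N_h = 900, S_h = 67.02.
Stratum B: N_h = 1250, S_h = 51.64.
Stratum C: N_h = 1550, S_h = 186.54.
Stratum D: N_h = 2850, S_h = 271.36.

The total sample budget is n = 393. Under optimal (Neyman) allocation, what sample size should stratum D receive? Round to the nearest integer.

256

Neyman allocation: n_h = n · N_h S_h / Σ N_i S_i, with n = 393.
  stratum A: N_h·S_h = 900·67.02 = 60318.00
  stratum B: N_h·S_h = 1250·51.64 = 64550.00
  stratum C: N_h·S_h = 1550·186.54 = 289137.00
  stratum D: N_h·S_h = 2850·271.36 = 773376.00
Σ N_h S_h = 1187381.00
n for stratum D = 393·773376.00/1187381.00 = 255.972 → 256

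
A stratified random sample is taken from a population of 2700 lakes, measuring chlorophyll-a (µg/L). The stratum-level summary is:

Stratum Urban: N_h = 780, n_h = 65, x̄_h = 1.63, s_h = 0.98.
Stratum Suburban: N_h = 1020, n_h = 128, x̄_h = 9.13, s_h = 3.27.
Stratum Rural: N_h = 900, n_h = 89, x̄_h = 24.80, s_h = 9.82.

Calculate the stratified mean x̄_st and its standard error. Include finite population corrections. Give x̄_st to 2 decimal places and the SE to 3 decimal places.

x̄_st ≈ 12.19, SE ≈ 0.346

x̄_st = Σ W_h x̄_h = (780·1.63 + 1020·9.13 + 900·24.80)/2700 = 12.18667
V̂(x̄_st) = Σ W_h² (1 − n_h/N_h) s_h²/n_h, with W_h = N_h/N and N = 2700:
  stratum Urban: (780/2700)²·(1 − 65/780)·0.98²/65 = 0.00113035
  stratum Suburban: (1020/2700)²·(1 − 128/1020)·3.27²/128 = 0.0104261
  stratum Rural: (900/2700)²·(1 − 89/900)·9.82²/89 = 0.108485
V̂(x̄_st) = 0.120041
SE(x̄_st) = √0.120041 = 0.34647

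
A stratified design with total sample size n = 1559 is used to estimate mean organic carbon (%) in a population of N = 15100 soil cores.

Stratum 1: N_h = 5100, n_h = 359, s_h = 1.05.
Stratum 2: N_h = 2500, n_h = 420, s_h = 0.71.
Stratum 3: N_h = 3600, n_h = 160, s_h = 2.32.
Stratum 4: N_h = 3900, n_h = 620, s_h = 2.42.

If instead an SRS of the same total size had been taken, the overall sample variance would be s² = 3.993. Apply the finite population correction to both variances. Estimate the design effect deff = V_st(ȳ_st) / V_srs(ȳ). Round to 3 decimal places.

V̂(ȳ_st) = Σ W_h² (1 − n_h/N_h) s_h²/n_h, with W_h = N_h/N and N = 15100:
  stratum 1: (5100/15100)²·(1 − 359/5100)·1.05²/359 = 0.000325664
  stratum 2: (2500/15100)²·(1 − 420/2500)·0.71²/420 = 2.73727e-05
  stratum 3: (3600/15100)²·(1 − 160/3600)·2.32²/160 = 0.0018271
  stratum 4: (3900/15100)²·(1 − 620/3900)·2.42²/620 = 0.000529936
V_st = 0.00271008
V_srs = (1 − 1559/15100)·3.993/1559 = 0.00229682
deff = V_st / V_srs = 0.00271008/0.00229682 = 1.1799

deff ≈ 1.180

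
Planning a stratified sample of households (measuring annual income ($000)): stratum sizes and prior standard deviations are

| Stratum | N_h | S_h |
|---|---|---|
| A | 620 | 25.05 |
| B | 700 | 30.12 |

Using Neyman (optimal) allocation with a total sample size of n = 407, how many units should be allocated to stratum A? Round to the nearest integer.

Neyman allocation: n_h = n · N_h S_h / Σ N_i S_i, with n = 407.
  stratum A: N_h·S_h = 620·25.05 = 15531.00
  stratum B: N_h·S_h = 700·30.12 = 21084.00
Σ N_h S_h = 36615.00
n for stratum A = 407·15531.00/36615.00 = 172.637 → 173

173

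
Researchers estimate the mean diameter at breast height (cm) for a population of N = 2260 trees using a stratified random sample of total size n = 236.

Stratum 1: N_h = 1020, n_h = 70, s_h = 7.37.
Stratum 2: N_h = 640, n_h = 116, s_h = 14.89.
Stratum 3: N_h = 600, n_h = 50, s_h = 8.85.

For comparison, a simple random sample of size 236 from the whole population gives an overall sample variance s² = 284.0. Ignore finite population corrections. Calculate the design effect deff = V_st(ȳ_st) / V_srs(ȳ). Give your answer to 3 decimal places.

V̂(ȳ_st) = Σ W_h² s_h²/n_h, with W_h = N_h/N and N = 2260:
  stratum 1: (1020/2260)²·7.37²/70 = 0.158059
  stratum 2: (640/2260)²·14.89²/116 = 0.153276
  stratum 3: (600/2260)²·8.85²/50 = 0.110408
V_st = 0.421744
V_srs = s²/n = 284.0/236 = 1.20339
deff = V_st / V_srs = 0.421744/1.20339 = 0.3505

deff ≈ 0.350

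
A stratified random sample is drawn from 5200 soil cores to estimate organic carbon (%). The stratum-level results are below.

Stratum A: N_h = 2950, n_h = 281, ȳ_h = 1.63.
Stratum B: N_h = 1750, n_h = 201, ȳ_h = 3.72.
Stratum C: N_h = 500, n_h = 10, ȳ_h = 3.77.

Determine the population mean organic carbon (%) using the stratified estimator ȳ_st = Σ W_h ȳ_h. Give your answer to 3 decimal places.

N = Σ N_h = 5200. Stratum weights W_h = N_h/N.
ȳ_st = (2950·1.63 + 1750·3.72 + 500·3.77) / 5200 = 2.53913

ȳ_st ≈ 2.539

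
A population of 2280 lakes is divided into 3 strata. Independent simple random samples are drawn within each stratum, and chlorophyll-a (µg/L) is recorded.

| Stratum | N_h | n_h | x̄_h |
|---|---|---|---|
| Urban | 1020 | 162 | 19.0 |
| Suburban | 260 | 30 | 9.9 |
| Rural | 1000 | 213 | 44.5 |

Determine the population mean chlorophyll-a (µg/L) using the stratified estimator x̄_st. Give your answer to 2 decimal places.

x̄_st ≈ 29.15

N = Σ N_h = 2280. Stratum weights W_h = N_h/N.
x̄_st = (1020·19.0 + 260·9.9 + 1000·44.5) / 2280 = 29.1465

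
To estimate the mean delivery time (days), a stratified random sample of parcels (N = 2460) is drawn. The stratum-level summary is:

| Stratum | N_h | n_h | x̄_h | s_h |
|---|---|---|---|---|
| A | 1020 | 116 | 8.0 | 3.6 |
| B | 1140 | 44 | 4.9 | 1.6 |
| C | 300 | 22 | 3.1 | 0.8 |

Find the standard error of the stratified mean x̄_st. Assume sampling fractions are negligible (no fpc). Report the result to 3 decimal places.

SE(x̄_st) ≈ 0.179

V̂(x̄_st) = Σ W_h² s_h²/n_h, with W_h = N_h/N and N = 2460:
  stratum A: (1020/2460)²·3.6²/116 = 0.0192078
  stratum B: (1140/2460)²·1.6²/44 = 0.0124947
  stratum C: (300/2460)²·0.8²/22 = 0.000432643
V̂(x̄_st) = 0.0321351
SE(x̄_st) = √0.0321351 = 0.179263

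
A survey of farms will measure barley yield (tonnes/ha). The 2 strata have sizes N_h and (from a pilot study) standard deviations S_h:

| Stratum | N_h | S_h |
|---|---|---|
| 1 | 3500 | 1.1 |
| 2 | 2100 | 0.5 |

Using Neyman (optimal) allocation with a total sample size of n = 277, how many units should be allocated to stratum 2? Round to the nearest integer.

59

Neyman allocation: n_h = n · N_h S_h / Σ N_i S_i, with n = 277.
  stratum 1: N_h·S_h = 3500·1.1 = 3850.00
  stratum 2: N_h·S_h = 2100·0.5 = 1050.00
Σ N_h S_h = 4900.00
n for stratum 2 = 277·1050.00/4900.00 = 59.357 → 59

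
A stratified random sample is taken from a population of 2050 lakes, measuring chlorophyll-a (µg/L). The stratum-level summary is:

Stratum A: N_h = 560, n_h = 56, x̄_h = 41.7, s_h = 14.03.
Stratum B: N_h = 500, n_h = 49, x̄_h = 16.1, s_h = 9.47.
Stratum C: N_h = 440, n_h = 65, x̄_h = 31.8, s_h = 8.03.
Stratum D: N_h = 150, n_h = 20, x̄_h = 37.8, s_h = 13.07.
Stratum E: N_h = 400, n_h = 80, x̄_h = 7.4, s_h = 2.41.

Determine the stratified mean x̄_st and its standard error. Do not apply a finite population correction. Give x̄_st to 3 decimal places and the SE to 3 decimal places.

x̄_st ≈ 26.353, SE ≈ 0.682

x̄_st = Σ W_h x̄_h = (560·41.7 + 500·16.1 + 440·31.8 + 150·37.8 + 400·7.4)/2050 = 26.35317
V̂(x̄_st) = Σ W_h² s_h²/n_h, with W_h = N_h/N and N = 2050:
  stratum A: (560/2050)²·14.03²/56 = 0.262298
  stratum B: (500/2050)²·9.47²/49 = 0.108877
  stratum C: (440/2050)²·8.03²/65 = 0.0456999
  stratum D: (150/2050)²·13.07²/20 = 0.0457294
  stratum E: (400/2050)²·2.41²/80 = 0.00276412
V̂(x̄_st) = 0.465369
SE(x̄_st) = √0.465369 = 0.68218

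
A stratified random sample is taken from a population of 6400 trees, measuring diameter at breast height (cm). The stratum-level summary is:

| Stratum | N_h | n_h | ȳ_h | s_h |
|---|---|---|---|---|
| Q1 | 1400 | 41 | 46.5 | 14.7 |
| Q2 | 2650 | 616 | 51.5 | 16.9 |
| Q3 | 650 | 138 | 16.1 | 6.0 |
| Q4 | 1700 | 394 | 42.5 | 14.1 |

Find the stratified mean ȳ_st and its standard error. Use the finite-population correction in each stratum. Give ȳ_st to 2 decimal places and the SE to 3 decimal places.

ȳ_st = Σ W_h ȳ_h = (1400·46.5 + 2650·51.5 + 650·16.1 + 1700·42.5)/6400 = 44.42031
V̂(ȳ_st) = Σ W_h² (1 − n_h/N_h) s_h²/n_h, with W_h = N_h/N and N = 6400:
  stratum Q1: (1400/6400)²·(1 − 41/1400)·14.7²/41 = 0.244815
  stratum Q2: (2650/6400)²·(1 − 616/2650)·16.9²/616 = 0.061014
  stratum Q3: (650/6400)²·(1 − 138/650)·6.0²/138 = 0.00211957
  stratum Q4: (1700/6400)²·(1 − 394/1700)·14.1²/394 = 0.0273511
V̂(ȳ_st) = 0.3353
SE(ȳ_st) = √0.3353 = 0.579051

ȳ_st ≈ 44.42, SE ≈ 0.579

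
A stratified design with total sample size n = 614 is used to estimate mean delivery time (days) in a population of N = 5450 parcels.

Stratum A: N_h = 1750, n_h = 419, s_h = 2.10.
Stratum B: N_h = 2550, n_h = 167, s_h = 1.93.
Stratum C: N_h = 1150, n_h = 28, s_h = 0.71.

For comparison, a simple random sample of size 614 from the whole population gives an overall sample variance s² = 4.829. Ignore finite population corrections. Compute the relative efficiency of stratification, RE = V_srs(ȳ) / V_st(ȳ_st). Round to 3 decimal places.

RE ≈ 1.162

V̂(ȳ_st) = Σ W_h² s_h²/n_h, with W_h = N_h/N and N = 5450:
  stratum A: (1750/5450)²·2.10²/419 = 0.00108519
  stratum B: (2550/5450)²·1.93²/167 = 0.00488299
  stratum C: (1150/5450)²·0.71²/28 = 0.000801607
V_st = 0.00676979
V_srs = s²/n = 4.829/614 = 0.00786482
Relative efficiency = V_srs / V_st = 0.00786482/0.00676979 = 1.1618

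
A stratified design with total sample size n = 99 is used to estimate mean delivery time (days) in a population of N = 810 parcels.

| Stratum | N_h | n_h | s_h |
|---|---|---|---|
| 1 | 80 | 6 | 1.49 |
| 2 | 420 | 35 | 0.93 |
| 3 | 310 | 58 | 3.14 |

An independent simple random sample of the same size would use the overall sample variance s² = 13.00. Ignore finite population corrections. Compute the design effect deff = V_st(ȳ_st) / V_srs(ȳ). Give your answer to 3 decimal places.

V̂(ȳ_st) = Σ W_h² s_h²/n_h, with W_h = N_h/N and N = 810:
  stratum 1: (80/810)²·1.49²/6 = 0.00360937
  stratum 2: (420/810)²·0.93²/35 = 0.00664395
  stratum 3: (310/810)²·3.14²/58 = 0.0248992
V_st = 0.0351525
V_srs = s²/n = 13.00/99 = 0.131313
deff = V_st / V_srs = 0.0351525/0.131313 = 0.2677

deff ≈ 0.268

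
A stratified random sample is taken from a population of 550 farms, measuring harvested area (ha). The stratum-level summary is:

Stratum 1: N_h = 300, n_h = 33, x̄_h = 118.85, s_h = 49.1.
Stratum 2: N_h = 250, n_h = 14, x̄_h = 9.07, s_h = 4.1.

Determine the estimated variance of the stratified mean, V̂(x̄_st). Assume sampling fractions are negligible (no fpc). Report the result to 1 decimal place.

V̂(x̄_st) ≈ 22.0

V̂(x̄_st) = Σ W_h² s_h²/n_h, with W_h = N_h/N and N = 550:
  stratum 1: (300/550)²·49.1²/33 = 21.7353
  stratum 2: (250/550)²·4.1²/14 = 0.248081
V̂(x̄_st) = 21.9834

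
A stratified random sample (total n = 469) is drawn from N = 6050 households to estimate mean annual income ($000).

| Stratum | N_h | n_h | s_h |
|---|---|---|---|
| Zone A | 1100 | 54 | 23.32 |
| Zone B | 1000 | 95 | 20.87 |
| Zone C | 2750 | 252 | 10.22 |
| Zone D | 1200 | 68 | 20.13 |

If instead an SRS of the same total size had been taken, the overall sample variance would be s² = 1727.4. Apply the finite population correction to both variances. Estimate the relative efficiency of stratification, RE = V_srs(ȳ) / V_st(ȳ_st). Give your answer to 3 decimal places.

V̂(ȳ_st) = Σ W_h² (1 − n_h/N_h) s_h²/n_h, with W_h = N_h/N and N = 6050:
  stratum Zone A: (1100/6050)²·(1 − 54/1100)·23.32²/54 = 0.316575
  stratum Zone B: (1000/6050)²·(1 − 95/1000)·20.87²/95 = 0.11336
  stratum Zone C: (2750/6050)²·(1 − 252/2750)·10.22²/252 = 0.0777885
  stratum Zone D: (1200/6050)²·(1 − 68/1200)·20.13²/68 = 0.221154
V_st = 0.728878
V_srs = (1 − 469/6050)·1727.4/469 = 3.39763
Relative efficiency = V_srs / V_st = 3.39763/0.728878 = 4.6615

RE ≈ 4.661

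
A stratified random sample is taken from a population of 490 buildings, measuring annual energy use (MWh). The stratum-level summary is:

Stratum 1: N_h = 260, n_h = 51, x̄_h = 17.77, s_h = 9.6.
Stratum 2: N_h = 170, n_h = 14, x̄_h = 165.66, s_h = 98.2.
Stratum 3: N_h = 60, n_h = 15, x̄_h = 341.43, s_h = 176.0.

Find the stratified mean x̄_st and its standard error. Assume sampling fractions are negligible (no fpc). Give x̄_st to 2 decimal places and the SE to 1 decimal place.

x̄_st ≈ 108.71, SE ≈ 10.7

x̄_st = Σ W_h x̄_h = (260·17.77 + 170·165.66 + 60·341.43)/490 = 108.71061
V̂(x̄_st) = Σ W_h² s_h²/n_h, with W_h = N_h/N and N = 490:
  stratum 1: (260/490)²·9.6²/51 = 0.508776
  stratum 2: (170/490)²·98.2²/14 = 82.9088
  stratum 3: (60/490)²·176.0²/15 = 30.9631
V̂(x̄_st) = 114.381
SE(x̄_st) = √114.381 = 10.6949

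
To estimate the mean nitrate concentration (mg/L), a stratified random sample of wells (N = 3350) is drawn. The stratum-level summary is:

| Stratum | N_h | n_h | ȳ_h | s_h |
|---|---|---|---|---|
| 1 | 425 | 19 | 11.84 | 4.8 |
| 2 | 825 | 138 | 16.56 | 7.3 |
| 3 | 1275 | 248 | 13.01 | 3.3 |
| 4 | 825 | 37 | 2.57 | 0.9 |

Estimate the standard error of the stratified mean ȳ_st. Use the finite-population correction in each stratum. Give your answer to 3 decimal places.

SE(ȳ_st) ≈ 0.211

V̂(ȳ_st) = Σ W_h² (1 − n_h/N_h) s_h²/n_h, with W_h = N_h/N and N = 3350:
  stratum 1: (425/3350)²·(1 − 19/425)·4.8²/19 = 0.0186446
  stratum 2: (825/3350)²·(1 − 138/825)·7.3²/138 = 0.0195024
  stratum 3: (1275/3350)²·(1 − 248/1275)·3.3²/248 = 0.00512351
  stratum 4: (825/3350)²·(1 − 37/825)·0.9²/37 = 0.00126816
V̂(ȳ_st) = 0.0445387
SE(ȳ_st) = √0.0445387 = 0.211042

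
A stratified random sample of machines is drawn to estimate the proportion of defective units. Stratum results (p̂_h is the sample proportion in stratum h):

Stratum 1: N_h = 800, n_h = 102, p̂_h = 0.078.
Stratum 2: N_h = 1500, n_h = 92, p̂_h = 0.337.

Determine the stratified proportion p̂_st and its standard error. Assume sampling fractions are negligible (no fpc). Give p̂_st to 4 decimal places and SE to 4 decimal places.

N = 2300; stratum weights W_h = N_h/N.
p̂_st = Σ W_h p̂_h = (800·0.078 + 1500·0.337)/2300 = 0.24691
V̂(p̂_st) = Σ W_h² p̂_h(1−p̂_h)/(n_h−1):
  stratum 1: (800/2300)²·0.078·0.922/101 = 8.61447e-05
  stratum 2: (1500/2300)²·0.337·0.663/91 = 0.00104431
V̂(p̂_st) = 0.00113045; SE = √V̂ = 0.0336222

p̂_st ≈ 0.2469, SE ≈ 0.0336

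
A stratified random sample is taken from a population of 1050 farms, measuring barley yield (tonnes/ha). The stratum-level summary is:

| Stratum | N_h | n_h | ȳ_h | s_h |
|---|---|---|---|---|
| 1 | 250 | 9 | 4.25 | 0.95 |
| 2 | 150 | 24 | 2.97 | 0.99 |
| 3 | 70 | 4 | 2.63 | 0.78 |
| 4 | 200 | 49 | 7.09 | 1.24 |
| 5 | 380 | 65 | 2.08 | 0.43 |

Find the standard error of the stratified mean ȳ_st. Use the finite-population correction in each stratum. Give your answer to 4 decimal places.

SE(ȳ_st) ≈ 0.0894

V̂(ȳ_st) = Σ W_h² (1 − n_h/N_h) s_h²/n_h, with W_h = N_h/N and N = 1050:
  stratum 1: (250/1050)²·(1 − 9/250)·0.95²/9 = 0.00548003
  stratum 2: (150/1050)²·(1 − 24/150)·0.99²/24 = 0.000700071
  stratum 3: (70/1050)²·(1 − 4/70)·0.78²/4 = 0.000637371
  stratum 4: (200/1050)²·(1 − 49/200)·1.24²/49 = 0.000859559
  stratum 5: (380/1050)²·(1 − 65/380)·0.43²/65 = 0.000308844
V̂(ȳ_st) = 0.00798588
SE(ȳ_st) = √0.00798588 = 0.0893637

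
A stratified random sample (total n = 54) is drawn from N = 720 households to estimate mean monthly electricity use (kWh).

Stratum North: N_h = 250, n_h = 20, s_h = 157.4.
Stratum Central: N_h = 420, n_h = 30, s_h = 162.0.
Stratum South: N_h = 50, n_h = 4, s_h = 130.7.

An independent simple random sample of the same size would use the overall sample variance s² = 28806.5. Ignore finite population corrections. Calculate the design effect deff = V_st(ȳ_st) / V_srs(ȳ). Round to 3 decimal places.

V̂(ȳ_st) = Σ W_h² s_h²/n_h, with W_h = N_h/N and N = 720:
  stratum North: (250/720)²·157.4²/20 = 149.346
  stratum Central: (420/720)²·162.0²/30 = 297.675
  stratum South: (50/720)²·130.7²/4 = 20.5952
V_st = 467.617
V_srs = s²/n = 28806.5/54 = 533.454
deff = V_st / V_srs = 467.617/533.454 = 0.8766

deff ≈ 0.877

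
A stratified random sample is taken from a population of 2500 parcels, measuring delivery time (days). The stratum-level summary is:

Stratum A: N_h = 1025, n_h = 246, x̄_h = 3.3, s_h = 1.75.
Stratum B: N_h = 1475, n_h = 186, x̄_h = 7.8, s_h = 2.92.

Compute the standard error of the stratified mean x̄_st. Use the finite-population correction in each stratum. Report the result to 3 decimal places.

V̂(x̄_st) = Σ W_h² (1 − n_h/N_h) s_h²/n_h, with W_h = N_h/N and N = 2500:
  stratum A: (1025/2500)²·(1 − 246/1025)·1.75²/246 = 0.00159046
  stratum B: (1475/2500)²·(1 − 186/1475)·2.92²/186 = 0.013945
V̂(x̄_st) = 0.0155354
SE(x̄_st) = √0.0155354 = 0.124641

SE(x̄_st) ≈ 0.125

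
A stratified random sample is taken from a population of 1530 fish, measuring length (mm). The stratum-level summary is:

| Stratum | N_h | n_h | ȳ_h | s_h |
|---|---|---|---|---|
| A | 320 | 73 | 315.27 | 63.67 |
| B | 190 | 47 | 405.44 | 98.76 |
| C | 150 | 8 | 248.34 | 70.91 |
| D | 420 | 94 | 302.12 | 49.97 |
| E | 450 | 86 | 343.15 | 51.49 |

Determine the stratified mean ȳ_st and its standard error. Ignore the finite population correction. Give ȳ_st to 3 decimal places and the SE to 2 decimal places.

ȳ_st ≈ 324.496, SE ≈ 4.04

ȳ_st = Σ W_h ȳ_h = (320·315.27 + 190·405.44 + 150·248.34 + 420·302.12 + 450·343.15)/1530 = 324.49601
V̂(ȳ_st) = Σ W_h² s_h²/n_h, with W_h = N_h/N and N = 1530:
  stratum A: (320/1530)²·63.67²/73 = 2.4292
  stratum B: (190/1530)²·98.76²/47 = 3.20028
  stratum C: (150/1530)²·70.91²/8 = 6.04122
  stratum D: (420/1530)²·49.97²/94 = 2.00173
  stratum E: (450/1530)²·51.49²/86 = 2.66679
V̂(ȳ_st) = 16.3392
SE(ȳ_st) = √16.3392 = 4.04218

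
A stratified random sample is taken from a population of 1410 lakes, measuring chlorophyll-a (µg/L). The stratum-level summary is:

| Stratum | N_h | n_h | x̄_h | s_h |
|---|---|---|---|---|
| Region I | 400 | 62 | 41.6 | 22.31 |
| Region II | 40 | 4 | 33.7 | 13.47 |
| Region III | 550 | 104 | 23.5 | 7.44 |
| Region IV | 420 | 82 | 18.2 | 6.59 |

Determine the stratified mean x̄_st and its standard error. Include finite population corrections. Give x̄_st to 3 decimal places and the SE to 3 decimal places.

x̄_st = Σ W_h x̄_h = (400·41.6 + 40·33.7 + 550·23.5 + 420·18.2)/1410 = 27.34539
V̂(x̄_st) = Σ W_h² (1 − n_h/N_h) s_h²/n_h, with W_h = N_h/N and N = 1410:
  stratum Region I: (400/1410)²·(1 − 62/400)·22.31²/62 = 0.545941
  stratum Region II: (40/1410)²·(1 − 4/40)·13.47²/4 = 0.0328548
  stratum Region III: (550/1410)²·(1 − 104/550)·7.44²/104 = 0.0656707
  stratum Region IV: (420/1410)²·(1 − 82/420)·6.59²/82 = 0.0378168
V̂(x̄_st) = 0.682284
SE(x̄_st) = √0.682284 = 0.826005

x̄_st ≈ 27.345, SE ≈ 0.826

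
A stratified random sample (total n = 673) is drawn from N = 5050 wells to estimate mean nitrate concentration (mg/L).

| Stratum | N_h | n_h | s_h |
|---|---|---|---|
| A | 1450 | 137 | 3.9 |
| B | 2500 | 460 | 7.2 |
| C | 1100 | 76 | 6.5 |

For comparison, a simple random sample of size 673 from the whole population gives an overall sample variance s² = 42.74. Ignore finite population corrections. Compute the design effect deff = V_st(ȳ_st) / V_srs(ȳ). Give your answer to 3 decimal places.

V̂(ȳ_st) = Σ W_h² s_h²/n_h, with W_h = N_h/N and N = 5050:
  stratum A: (1450/5050)²·3.9²/137 = 0.00915297
  stratum B: (2500/5050)²·7.2²/460 = 0.0276188
  stratum C: (1100/5050)²·6.5²/76 = 0.0263764
V_st = 0.0631482
V_srs = s²/n = 42.74/673 = 0.0635067
deff = V_st / V_srs = 0.0631482/0.0635067 = 0.9944

deff ≈ 0.994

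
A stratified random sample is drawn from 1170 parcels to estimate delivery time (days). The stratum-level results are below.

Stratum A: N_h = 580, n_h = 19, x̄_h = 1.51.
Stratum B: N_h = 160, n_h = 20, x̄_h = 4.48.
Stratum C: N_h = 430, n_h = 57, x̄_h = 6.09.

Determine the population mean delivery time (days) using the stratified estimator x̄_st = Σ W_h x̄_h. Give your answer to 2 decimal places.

N = Σ N_h = 1170. Stratum weights W_h = N_h/N.
x̄_st = (580·1.51 + 160·4.48 + 430·6.09) / 1170 = 3.5994

x̄_st ≈ 3.60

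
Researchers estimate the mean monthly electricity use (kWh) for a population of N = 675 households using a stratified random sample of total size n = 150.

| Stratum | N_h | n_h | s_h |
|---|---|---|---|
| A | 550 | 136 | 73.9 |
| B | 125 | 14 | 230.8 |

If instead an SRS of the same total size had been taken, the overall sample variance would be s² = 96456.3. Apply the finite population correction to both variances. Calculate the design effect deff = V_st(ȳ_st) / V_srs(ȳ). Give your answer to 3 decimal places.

V̂(ȳ_st) = Σ W_h² (1 − n_h/N_h) s_h²/n_h, with W_h = N_h/N and N = 675:
  stratum A: (550/675)²·(1 − 136/550)·73.9²/136 = 20.0681
  stratum B: (125/675)²·(1 − 14/125)·230.8²/14 = 115.869
V_st = 135.938
V_srs = (1 − 150/675)·96456.3/150 = 500.144
deff = V_st / V_srs = 135.938/500.144 = 0.2718

deff ≈ 0.272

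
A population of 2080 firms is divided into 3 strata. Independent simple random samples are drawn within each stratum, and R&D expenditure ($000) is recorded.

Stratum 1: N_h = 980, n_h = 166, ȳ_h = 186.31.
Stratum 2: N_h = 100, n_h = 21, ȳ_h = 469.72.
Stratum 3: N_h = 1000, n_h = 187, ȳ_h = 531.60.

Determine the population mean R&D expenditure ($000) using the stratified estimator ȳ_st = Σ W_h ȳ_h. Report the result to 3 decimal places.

ȳ_st ≈ 365.940

N = Σ N_h = 2080. Stratum weights W_h = N_h/N.
ȳ_st = (980·186.31 + 100·469.72 + 1000·531.60) / 2080 = 365.94029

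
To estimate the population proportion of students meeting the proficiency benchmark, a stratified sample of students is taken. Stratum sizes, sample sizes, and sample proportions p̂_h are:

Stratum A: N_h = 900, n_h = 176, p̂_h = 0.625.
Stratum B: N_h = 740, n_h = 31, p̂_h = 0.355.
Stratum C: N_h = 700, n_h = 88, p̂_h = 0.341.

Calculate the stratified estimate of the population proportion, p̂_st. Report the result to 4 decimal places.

p̂_st ≈ 0.4547

N = 2340; stratum weights W_h = N_h/N.
p̂_st = Σ W_h p̂_h = (900·0.625 + 740·0.355 + 700·0.341)/2340 = 0.45466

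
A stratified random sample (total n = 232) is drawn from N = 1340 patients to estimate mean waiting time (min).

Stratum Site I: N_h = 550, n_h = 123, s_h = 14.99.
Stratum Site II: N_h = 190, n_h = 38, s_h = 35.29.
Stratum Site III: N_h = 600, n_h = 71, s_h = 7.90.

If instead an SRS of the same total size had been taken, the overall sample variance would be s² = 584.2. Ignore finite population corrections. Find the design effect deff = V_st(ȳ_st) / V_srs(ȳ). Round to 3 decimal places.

deff ≈ 0.454

V̂(ȳ_st) = Σ W_h² s_h²/n_h, with W_h = N_h/N and N = 1340:
  stratum Site I: (550/1340)²·14.99²/123 = 0.307761
  stratum Site II: (190/1340)²·35.29²/38 = 0.658897
  stratum Site III: (600/1340)²·7.90²/71 = 0.176234
V_st = 1.14289
V_srs = s²/n = 584.2/232 = 2.5181
deff = V_st / V_srs = 1.14289/2.5181 = 0.4539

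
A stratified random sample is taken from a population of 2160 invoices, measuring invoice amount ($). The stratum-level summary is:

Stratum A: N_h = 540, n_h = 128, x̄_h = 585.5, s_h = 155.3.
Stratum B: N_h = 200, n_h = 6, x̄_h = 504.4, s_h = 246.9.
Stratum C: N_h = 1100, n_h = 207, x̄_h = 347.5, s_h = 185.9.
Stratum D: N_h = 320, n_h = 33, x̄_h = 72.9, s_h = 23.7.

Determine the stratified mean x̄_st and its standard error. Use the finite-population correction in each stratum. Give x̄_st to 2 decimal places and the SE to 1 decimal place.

x̄_st = Σ W_h x̄_h = (540·585.5 + 200·504.4 + 1100·347.5 + 320·72.9)/2160 = 380.84630
V̂(x̄_st) = Σ W_h² (1 − n_h/N_h) s_h²/n_h, with W_h = N_h/N and N = 2160:
  stratum A: (540/2160)²·(1 − 128/540)·155.3²/128 = 8.98497
  stratum B: (200/2160)²·(1 − 6/200)·246.9²/6 = 84.4919
  stratum C: (1100/2160)²·(1 − 207/1100)·185.9²/207 = 35.15
  stratum D: (320/2160)²·(1 − 33/320)·23.7²/33 = 0.335048
V̂(x̄_st) = 128.962
SE(x̄_st) = √128.962 = 11.3561

x̄_st ≈ 380.85, SE ≈ 11.4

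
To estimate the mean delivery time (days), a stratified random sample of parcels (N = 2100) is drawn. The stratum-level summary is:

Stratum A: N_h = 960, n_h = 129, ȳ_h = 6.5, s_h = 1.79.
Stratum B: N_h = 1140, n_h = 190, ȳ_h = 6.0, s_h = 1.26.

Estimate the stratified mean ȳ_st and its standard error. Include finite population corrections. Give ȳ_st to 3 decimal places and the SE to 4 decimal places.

ȳ_st ≈ 6.229, SE ≈ 0.0809

ȳ_st = Σ W_h ȳ_h = (960·6.5 + 1140·6.0)/2100 = 6.22857
V̂(ȳ_st) = Σ W_h² (1 − n_h/N_h) s_h²/n_h, with W_h = N_h/N and N = 2100:
  stratum A: (960/2100)²·(1 − 129/960)·1.79²/129 = 0.00449314
  stratum B: (1140/2100)²·(1 − 190/1140)·1.26²/190 = 0.002052
V̂(ȳ_st) = 0.00654514
SE(ȳ_st) = √0.00654514 = 0.080902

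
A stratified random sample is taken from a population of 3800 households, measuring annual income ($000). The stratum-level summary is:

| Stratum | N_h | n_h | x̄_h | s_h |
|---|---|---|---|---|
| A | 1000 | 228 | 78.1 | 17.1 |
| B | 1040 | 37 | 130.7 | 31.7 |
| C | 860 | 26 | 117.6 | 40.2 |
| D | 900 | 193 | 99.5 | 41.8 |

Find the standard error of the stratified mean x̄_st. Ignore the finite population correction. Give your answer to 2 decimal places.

SE(x̄_st) ≈ 2.41

V̂(x̄_st) = Σ W_h² s_h²/n_h, with W_h = N_h/N and N = 3800:
  stratum A: (1000/3800)²·17.1²/228 = 0.0888158
  stratum B: (1040/3800)²·31.7²/37 = 2.03431
  stratum C: (860/3800)²·40.2²/26 = 3.18353
  stratum D: (900/3800)²·41.8²/193 = 0.507824
V̂(x̄_st) = 5.81447
SE(x̄_st) = √5.81447 = 2.41132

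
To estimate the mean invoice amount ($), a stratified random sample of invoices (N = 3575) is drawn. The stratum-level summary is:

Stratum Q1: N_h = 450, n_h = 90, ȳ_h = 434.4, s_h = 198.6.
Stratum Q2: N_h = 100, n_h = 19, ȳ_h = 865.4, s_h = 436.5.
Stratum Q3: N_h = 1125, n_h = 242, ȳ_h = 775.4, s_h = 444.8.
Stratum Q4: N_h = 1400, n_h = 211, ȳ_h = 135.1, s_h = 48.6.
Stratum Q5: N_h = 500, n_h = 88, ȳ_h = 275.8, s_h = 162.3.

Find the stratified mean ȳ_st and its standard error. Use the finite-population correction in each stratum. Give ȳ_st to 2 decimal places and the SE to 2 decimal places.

ȳ_st = Σ W_h ȳ_h = (450·434.4 + 100·865.4 + 1125·775.4 + 1400·135.1 + 500·275.8)/3575 = 414.37343
V̂(ȳ_st) = Σ W_h² (1 − n_h/N_h) s_h²/n_h, with W_h = N_h/N and N = 3575:
  stratum Q1: (450/3575)²·(1 − 90/450)·198.6²/90 = 5.55493
  stratum Q2: (100/3575)²·(1 − 19/100)·436.5²/19 = 6.35547
  stratum Q3: (1125/3575)²·(1 − 242/1125)·444.8²/242 = 63.5441
  stratum Q4: (1400/3575)²·(1 − 211/1400)·48.6²/211 = 1.45797
  stratum Q5: (500/3575)²·(1 − 88/500)·162.3²/88 = 4.82469
V̂(ȳ_st) = 81.7372
SE(ȳ_st) = √81.7372 = 9.04086

ȳ_st ≈ 414.37, SE ≈ 9.04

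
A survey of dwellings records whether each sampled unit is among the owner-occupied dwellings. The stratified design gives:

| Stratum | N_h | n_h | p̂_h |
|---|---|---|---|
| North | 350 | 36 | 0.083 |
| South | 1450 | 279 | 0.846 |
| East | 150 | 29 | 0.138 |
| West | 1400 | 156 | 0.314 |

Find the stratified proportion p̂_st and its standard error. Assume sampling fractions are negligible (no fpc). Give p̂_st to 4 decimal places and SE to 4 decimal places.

N = 3350; stratum weights W_h = N_h/N.
p̂_st = Σ W_h p̂_h = (350·0.083 + 1450·0.846 + 150·0.138 + 1400·0.314)/3350 = 0.51225
V̂(p̂_st) = Σ W_h² p̂_h(1−p̂_h)/(n_h−1):
  stratum North: (350/3350)²·0.083·0.917/35 = 2.3737e-05
  stratum South: (1450/3350)²·0.846·0.154/278 = 8.77996e-05
  stratum East: (150/3350)²·0.138·0.862/28 = 8.51768e-06
  stratum West: (1400/3350)²·0.314·0.686/155 = 0.00024271
V̂(p̂_st) = 0.000362765; SE = √V̂ = 0.0190464

p̂_st ≈ 0.5123, SE ≈ 0.0190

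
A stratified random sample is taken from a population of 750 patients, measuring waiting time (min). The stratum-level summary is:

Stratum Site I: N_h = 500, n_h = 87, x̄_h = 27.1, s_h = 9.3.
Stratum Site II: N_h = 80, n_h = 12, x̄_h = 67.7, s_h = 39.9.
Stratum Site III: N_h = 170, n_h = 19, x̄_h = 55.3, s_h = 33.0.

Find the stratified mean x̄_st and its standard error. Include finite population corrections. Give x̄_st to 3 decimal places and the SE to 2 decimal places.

x̄_st = Σ W_h x̄_h = (500·27.1 + 80·67.7 + 170·55.3)/750 = 37.82267
V̂(x̄_st) = Σ W_h² (1 − n_h/N_h) s_h²/n_h, with W_h = N_h/N and N = 750:
  stratum Site I: (500/750)²·(1 − 87/500)·9.3²/87 = 0.364959
  stratum Site II: (80/750)²·(1 − 12/80)·39.9²/12 = 1.28304
  stratum Site III: (170/750)²·(1 − 19/170)·33.0²/19 = 2.61564
V̂(x̄_st) = 4.26364
SE(x̄_st) = √4.26364 = 2.06486

x̄_st ≈ 37.823, SE ≈ 2.06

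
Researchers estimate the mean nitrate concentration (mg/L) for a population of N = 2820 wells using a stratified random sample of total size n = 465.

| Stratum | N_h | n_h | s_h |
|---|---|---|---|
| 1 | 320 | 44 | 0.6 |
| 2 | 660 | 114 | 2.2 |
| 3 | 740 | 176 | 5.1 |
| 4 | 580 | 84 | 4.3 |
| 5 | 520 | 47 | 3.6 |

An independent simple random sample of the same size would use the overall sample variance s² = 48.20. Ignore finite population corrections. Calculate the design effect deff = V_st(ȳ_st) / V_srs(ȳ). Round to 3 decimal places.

V̂(ȳ_st) = Σ W_h² s_h²/n_h, with W_h = N_h/N and N = 2820:
  stratum 1: (320/2820)²·0.6²/44 = 0.000105354
  stratum 2: (660/2820)²·2.2²/114 = 0.00232557
  stratum 3: (740/2820)²·5.1²/176 = 0.0101764
  stratum 4: (580/2820)²·4.3²/84 = 0.00931141
  stratum 5: (520/2820)²·3.6²/47 = 0.00937596
V_st = 0.0312947
V_srs = s²/n = 48.20/465 = 0.103656
deff = V_st / V_srs = 0.0312947/0.103656 = 0.3019

deff ≈ 0.302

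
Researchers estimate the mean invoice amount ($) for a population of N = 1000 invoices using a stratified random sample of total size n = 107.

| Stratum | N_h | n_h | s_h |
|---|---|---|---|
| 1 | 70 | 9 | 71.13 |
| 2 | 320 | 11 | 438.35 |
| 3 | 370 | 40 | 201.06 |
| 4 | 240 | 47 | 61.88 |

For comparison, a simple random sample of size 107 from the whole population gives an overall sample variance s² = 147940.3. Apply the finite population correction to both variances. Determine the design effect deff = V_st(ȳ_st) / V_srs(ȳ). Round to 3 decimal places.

V̂(ȳ_st) = Σ W_h² (1 − n_h/N_h) s_h²/n_h, with W_h = N_h/N and N = 1000:
  stratum 1: (70/1000)²·(1 − 9/70)·71.13²/9 = 2.40044
  stratum 2: (320/1000)²·(1 − 11/320)·438.35²/11 = 1727.26
  stratum 3: (370/1000)²·(1 − 40/370)·201.06²/40 = 123.398
  stratum 4: (240/1000)²·(1 − 47/240)·61.88²/47 = 3.77373
V_st = 1856.83
V_srs = (1 − 107/1000)·147940.3/107 = 1234.68
deff = V_st / V_srs = 1856.83/1234.68 = 1.5039

deff ≈ 1.504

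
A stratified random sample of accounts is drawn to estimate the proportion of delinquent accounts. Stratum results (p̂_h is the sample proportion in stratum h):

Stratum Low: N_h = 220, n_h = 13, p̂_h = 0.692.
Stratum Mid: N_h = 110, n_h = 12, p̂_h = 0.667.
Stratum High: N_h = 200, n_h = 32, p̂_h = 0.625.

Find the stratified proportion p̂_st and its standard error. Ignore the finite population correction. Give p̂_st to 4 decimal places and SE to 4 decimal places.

N = 530; stratum weights W_h = N_h/N.
p̂_st = Σ W_h p̂_h = (220·0.692 + 110·0.667 + 200·0.625)/530 = 0.66153
V̂(p̂_st) = Σ W_h² p̂_h(1−p̂_h)/(n_h−1):
  stratum Low: (220/530)²·0.692·0.308/12 = 0.00306034
  stratum Mid: (110/530)²·0.667·0.333/11 = 0.000869783
  stratum High: (200/530)²·0.625·0.375/31 = 0.00107661
V̂(p̂_st) = 0.00500673; SE = √V̂ = 0.0707582

p̂_st ≈ 0.6615, SE ≈ 0.0708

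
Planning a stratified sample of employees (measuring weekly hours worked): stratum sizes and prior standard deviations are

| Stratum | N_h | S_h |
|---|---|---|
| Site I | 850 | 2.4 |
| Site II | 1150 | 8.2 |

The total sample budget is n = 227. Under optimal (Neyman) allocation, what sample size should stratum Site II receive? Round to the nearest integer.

Neyman allocation: n_h = n · N_h S_h / Σ N_i S_i, with n = 227.
  stratum Site I: N_h·S_h = 850·2.4 = 2040.00
  stratum Site II: N_h·S_h = 1150·8.2 = 9430.00
Σ N_h S_h = 11470.00
n for stratum Site II = 227·9430.00/11470.00 = 186.627 → 187

187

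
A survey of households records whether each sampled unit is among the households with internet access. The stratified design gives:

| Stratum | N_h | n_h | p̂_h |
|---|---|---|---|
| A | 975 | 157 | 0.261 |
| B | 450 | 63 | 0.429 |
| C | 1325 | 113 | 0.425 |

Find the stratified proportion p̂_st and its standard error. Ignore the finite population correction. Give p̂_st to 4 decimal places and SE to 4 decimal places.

p̂_st ≈ 0.3675, SE ≈ 0.0277

N = 2750; stratum weights W_h = N_h/N.
p̂_st = Σ W_h p̂_h = (975·0.261 + 450·0.429 + 1325·0.425)/2750 = 0.36751
V̂(p̂_st) = Σ W_h² p̂_h(1−p̂_h)/(n_h−1):
  stratum A: (975/2750)²·0.261·0.739/156 = 0.000155419
  stratum B: (450/2750)²·0.429·0.571/62 = 0.000105794
  stratum C: (1325/2750)²·0.425·0.575/112 = 0.00050653
V̂(p̂_st) = 0.000767743; SE = √V̂ = 0.0277082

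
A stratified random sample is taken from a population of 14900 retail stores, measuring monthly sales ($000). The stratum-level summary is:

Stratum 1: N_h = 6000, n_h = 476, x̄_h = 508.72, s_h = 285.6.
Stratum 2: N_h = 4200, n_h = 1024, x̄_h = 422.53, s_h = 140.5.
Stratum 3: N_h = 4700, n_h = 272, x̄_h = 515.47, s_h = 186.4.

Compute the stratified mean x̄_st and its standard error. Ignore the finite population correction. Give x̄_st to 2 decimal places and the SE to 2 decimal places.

x̄_st = Σ W_h x̄_h = (6000·508.72 + 4200·422.53 + 4700·515.47)/14900 = 486.55403
V̂(x̄_st) = Σ W_h² s_h²/n_h, with W_h = N_h/N and N = 14900:
  stratum 1: (6000/14900)²·285.6²/476 = 27.7869
  stratum 2: (4200/14900)²·140.5²/1024 = 1.53172
  stratum 3: (4700/14900)²·186.4²/272 = 12.71
V̂(x̄_st) = 42.0286
SE(x̄_st) = √42.0286 = 6.48295

x̄_st ≈ 486.55, SE ≈ 6.48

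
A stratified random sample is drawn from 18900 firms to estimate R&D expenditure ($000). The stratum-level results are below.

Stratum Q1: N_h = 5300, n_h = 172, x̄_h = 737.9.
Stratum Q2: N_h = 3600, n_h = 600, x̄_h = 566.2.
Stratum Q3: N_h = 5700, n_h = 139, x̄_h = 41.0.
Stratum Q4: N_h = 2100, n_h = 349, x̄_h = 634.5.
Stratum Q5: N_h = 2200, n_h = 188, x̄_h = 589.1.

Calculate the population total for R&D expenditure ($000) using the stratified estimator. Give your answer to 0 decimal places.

τ̂_st = Σ N_h x̄_h = 5300·737.9 + 3600·566.2 + 5700·41.0 + 2100·634.5 + 2200·589.1 = 8811360

τ̂_st ≈ 8811360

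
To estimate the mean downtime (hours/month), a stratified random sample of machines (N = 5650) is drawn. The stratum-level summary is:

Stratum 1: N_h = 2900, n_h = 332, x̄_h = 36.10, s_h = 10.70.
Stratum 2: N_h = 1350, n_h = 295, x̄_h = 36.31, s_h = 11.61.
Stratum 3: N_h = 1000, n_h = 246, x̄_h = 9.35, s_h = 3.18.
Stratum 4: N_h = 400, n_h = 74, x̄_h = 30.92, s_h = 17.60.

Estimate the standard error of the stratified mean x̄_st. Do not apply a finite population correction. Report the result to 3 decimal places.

SE(x̄_st) ≈ 0.373

V̂(x̄_st) = Σ W_h² s_h²/n_h, with W_h = N_h/N and N = 5650:
  stratum 1: (2900/5650)²·10.70²/332 = 0.0908508
  stratum 2: (1350/5650)²·11.61²/295 = 0.0260863
  stratum 3: (1000/5650)²·3.18²/246 = 0.00128772
  stratum 4: (400/5650)²·17.60²/74 = 0.0209805
V̂(x̄_st) = 0.139205
SE(x̄_st) = √0.139205 = 0.373102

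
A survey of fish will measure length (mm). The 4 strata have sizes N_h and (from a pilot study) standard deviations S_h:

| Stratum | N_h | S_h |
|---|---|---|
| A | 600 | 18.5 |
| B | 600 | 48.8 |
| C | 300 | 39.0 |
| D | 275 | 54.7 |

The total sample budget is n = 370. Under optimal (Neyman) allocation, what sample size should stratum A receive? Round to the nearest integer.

61

Neyman allocation: n_h = n · N_h S_h / Σ N_i S_i, with n = 370.
  stratum A: N_h·S_h = 600·18.5 = 11100.00
  stratum B: N_h·S_h = 600·48.8 = 29280.00
  stratum C: N_h·S_h = 300·39.0 = 11700.00
  stratum D: N_h·S_h = 275·54.7 = 15042.50
Σ N_h S_h = 67122.50
n for stratum A = 370·11100.00/67122.50 = 61.187 → 61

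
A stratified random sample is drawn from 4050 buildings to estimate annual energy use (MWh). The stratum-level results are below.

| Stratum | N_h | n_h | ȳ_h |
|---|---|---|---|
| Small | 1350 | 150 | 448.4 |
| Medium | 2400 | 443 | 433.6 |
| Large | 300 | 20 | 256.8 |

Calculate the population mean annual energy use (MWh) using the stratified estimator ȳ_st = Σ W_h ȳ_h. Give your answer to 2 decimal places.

N = Σ N_h = 4050. Stratum weights W_h = N_h/N.
ȳ_st = (1350·448.4 + 2400·433.6 + 300·256.8) / 4050 = 425.4370

ȳ_st ≈ 425.44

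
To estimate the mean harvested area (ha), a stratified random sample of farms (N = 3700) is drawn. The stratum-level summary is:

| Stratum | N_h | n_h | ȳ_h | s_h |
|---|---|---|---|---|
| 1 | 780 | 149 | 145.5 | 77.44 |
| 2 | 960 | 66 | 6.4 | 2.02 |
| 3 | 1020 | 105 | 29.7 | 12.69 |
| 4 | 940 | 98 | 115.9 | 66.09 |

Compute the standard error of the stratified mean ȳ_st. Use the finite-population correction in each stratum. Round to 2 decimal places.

V̂(ȳ_st) = Σ W_h² (1 − n_h/N_h) s_h²/n_h, with W_h = N_h/N and N = 3700:
  stratum 1: (780/3700)²·(1 − 149/780)·77.44²/149 = 1.44699
  stratum 2: (960/3700)²·(1 − 66/960)·2.02²/66 = 0.00387582
  stratum 3: (1020/3700)²·(1 − 105/1020)·12.69²/105 = 0.104557
  stratum 4: (940/3700)²·(1 − 98/940)·66.09²/98 = 2.57681
V̂(ȳ_st) = 4.13223
SE(ȳ_st) = √4.13223 = 2.03279

SE(ȳ_st) ≈ 2.03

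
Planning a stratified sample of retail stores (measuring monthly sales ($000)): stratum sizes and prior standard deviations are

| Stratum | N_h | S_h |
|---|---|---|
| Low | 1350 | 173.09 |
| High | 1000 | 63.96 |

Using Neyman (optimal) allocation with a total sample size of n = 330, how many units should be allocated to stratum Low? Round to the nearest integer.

259

Neyman allocation: n_h = n · N_h S_h / Σ N_i S_i, with n = 330.
  stratum Low: N_h·S_h = 1350·173.09 = 233671.50
  stratum High: N_h·S_h = 1000·63.96 = 63960.00
Σ N_h S_h = 297631.50
n for stratum Low = 330·233671.50/297631.50 = 259.084 → 259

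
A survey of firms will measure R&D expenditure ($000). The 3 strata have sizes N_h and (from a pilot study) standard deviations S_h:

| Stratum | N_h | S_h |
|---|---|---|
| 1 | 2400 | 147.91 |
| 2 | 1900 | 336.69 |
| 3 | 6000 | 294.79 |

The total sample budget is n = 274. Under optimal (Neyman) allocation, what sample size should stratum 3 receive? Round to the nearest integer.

Neyman allocation: n_h = n · N_h S_h / Σ N_i S_i, with n = 274.
  stratum 1: N_h·S_h = 2400·147.91 = 354984.00
  stratum 2: N_h·S_h = 1900·336.69 = 639711.00
  stratum 3: N_h·S_h = 6000·294.79 = 1768740.00
Σ N_h S_h = 2763435.00
n for stratum 3 = 274·1768740.00/2763435.00 = 175.374 → 175

175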